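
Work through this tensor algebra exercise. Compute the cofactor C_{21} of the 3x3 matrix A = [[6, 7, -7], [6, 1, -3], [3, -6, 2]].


To find cofactor C_{21}, delete row 2 and column 1.
The resulting 2x2 submatrix is: [[7, -7], [-6, 2]]
Minor M_{21} = 7*2 - -7*-6
  = 14 - 42 = -28
Sign = (-1)^(2+1) = (-1)^3 = -1
Cofactor C_{21} = -1 * -28 = 28

28


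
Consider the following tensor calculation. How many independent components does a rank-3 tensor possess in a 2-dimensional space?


The number of components of a rank-r tensor in d dimensions is d^r.
Here d = 2 and r = 3.
2^3 = 8

8


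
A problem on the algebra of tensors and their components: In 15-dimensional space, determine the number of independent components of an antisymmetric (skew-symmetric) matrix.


An antisymmetric rank-2 tensor satisfies A_{ij} = -A_{ji}, so diagonal entries are zero.
The independent components are the upper-triangular entries: C(n, 2) = n(n-1)/2.
n = 15
C(15, 2) = 15 * 14 / 2 = 210 / 2 = 105

105


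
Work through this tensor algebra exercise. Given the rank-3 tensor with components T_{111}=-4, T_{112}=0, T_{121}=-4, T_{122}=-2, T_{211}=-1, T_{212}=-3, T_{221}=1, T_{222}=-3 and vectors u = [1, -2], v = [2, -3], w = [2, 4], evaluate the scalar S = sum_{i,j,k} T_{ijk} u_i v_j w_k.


S = sum over i,j,k of T_{ijk} u_i v_j w_k. Expanding all 8 terms:
T_{111}*u_1*v_1*w_1 = -4*1*2*2 = -16  (running total: -16)
T_{112}*u_1*v_1*w_2 = 0*1*2*4 = 0  (running total: -16)
T_{121}*u_1*v_2*w_1 = -4*1*-3*2 = 24  (running total: 8)
T_{122}*u_1*v_2*w_2 = -2*1*-3*4 = 24  (running total: 32)
T_{211}*u_2*v_1*w_1 = -1*-2*2*2 = 8  (running total: 40)
T_{212}*u_2*v_1*w_2 = -3*-2*2*4 = 48  (running total: 88)
T_{221}*u_2*v_2*w_1 = 1*-2*-3*2 = 12  (running total: 100)
T_{222}*u_2*v_2*w_2 = -3*-2*-3*4 = -72  (running total: 28)
S = 28

28


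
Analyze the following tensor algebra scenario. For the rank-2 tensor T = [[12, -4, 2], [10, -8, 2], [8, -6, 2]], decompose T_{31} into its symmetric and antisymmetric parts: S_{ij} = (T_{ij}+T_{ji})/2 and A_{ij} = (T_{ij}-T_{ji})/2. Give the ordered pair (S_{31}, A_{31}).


T_{31} = 8
T_{13} = 2
S_{31} = (8 + 2)/2 = 10/2 = 5
A_{31} = (8 - 2)/2 = 6/2 = 3
Check: S + A = 5 + 3 = 8 = T_{31}.

(5, 3)


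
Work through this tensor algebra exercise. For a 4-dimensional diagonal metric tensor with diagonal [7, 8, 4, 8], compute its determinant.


For a diagonal metric, the determinant is the product of diagonal entries.
Diagonal entries: 7, 8, 4, 8
det(g) = 7 * 8 * 4 * 8 = 1792

1792


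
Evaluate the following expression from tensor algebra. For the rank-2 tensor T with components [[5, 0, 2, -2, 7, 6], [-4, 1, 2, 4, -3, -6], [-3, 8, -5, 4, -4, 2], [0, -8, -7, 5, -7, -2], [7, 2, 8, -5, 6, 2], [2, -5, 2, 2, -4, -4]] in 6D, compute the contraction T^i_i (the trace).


The contraction (trace) of a rank-2 tensor is the sum of its diagonal elements.
Diagonal entries: A[1,1] = 5, A[2,2] = 1, A[3,3] = -5, A[4,4] = 5, A[5,5] = 6, A[6,6] = -4
Tr(A) = 5 + 1 + -5 + 5 + 6 + -4 = 8

8


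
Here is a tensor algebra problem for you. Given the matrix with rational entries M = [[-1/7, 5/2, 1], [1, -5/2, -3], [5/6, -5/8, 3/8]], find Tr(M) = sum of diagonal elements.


The trace is the sum of diagonal entries.
Diagonal: M[1,1] = -1/7, M[2,2] = -5/2, M[3,3] = 3/8
Tr(M) = -1/7 + -5/2 + 3/8
Computing step by step:
After adding M[1,1]: -1/7
After adding M[2,2]: -37/14
After adding M[3,3]: -127/56
Tr(M) = -127/56

-127/56


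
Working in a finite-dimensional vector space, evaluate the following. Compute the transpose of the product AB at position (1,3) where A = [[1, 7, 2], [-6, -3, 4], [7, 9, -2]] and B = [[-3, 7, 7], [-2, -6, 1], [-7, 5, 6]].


(AB)^T_{ij} = (AB)_{ji} = sum_k A_{jk} B_{ki}.
For i=1, j=3 we need (AB)_{31}:
A_{31} * B_{11} = 7 * -3 = -21
A_{32} * B_{21} = 9 * -2 = -18
A_{33} * B_{31} = -2 * -7 = 14
Sum = -21 + -18 + 14 = -25

-25


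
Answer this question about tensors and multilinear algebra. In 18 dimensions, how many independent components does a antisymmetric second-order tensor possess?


A antisymmetric rank-2 tensor in d dimensions has d(d-1)/2 independent components.
d = 18
d(d-1)/2 = 18 * 17 / 2 = 306 / 2 = 153

153


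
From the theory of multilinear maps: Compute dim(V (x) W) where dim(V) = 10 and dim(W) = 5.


The dimension of a tensor product is the product of dimensions.
dim(V) = 10, dim(W) = 5
dim(V (x) W) = 10 * 5 = 50

50


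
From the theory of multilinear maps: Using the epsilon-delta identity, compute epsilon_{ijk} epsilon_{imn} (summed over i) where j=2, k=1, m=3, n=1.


Using the identity: epsilon_{ijk} epsilon_{imn} = delta_{jm} delta_{kn} - delta_{jn} delta_{km}.
delta_{23} = 0
delta_{11} = 1
delta_{21} = 0
delta_{13} = 0
Result = 0 * 1 - 0 * 0 = 0 - 0 = 0

0


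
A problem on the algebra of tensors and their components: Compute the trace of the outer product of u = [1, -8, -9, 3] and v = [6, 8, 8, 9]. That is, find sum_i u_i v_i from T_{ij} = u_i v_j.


The outer product gives T_{ij} = u_i v_j.
The trace (contraction) is Tr(T) = sum_i T_{ii} = sum_i u_i v_i.
Diagonal entries:
T_{11} = u_1 * v_1 = 1 * 6 = 6
T_{22} = u_2 * v_2 = -8 * 8 = -64
T_{33} = u_3 * v_3 = -9 * 8 = -72
T_{44} = u_4 * v_4 = 3 * 9 = 27
Tr(T) = 6 + -64 + -72 + 27 = -103

-103


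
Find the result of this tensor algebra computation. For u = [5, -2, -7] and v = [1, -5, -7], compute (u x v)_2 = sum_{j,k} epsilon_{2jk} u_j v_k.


(u x v)_2 = sum_{j,k} epsilon_{2jk} u_j v_k. Only permutations of (1,2,3) contribute; the two non-zero terms are:
eps_{213} u_1 v_3 = -1 * 5 * -7 = 35
eps_{231} u_3 v_1 = 1 * -7 * 1 = -7
(u x v)_2 = 28

28


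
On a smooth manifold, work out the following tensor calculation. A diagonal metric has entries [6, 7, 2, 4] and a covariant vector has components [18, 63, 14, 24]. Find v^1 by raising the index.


To raise an index with a diagonal metric: v^i = v_i / g_{ii}.
For index 1: v_1 = 18, g_{11} = 6
v^1 = 18 / 6 = 3

3


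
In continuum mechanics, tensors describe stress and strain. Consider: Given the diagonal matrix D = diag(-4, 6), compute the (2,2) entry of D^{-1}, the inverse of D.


For a diagonal matrix, the inverse has entries (D^{-1})_{ii} = 1/d_{ii}.
The diagonal entries are: d_{11} = -4, d_{22} = 6
We need (D^{-1})_{22} = 1/d_{22} = 1/6 = 1/6

1/6


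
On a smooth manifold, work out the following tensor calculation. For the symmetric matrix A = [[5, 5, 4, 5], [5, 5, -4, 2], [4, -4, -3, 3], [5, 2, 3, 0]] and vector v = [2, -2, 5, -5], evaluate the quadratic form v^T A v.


First compute Av:
(Av)_1 = 5*2 + 5*-2 + 4*5 + 5*-5 = -5
(Av)_2 = 5*2 + 5*-2 + -4*5 + 2*-5 = -30
(Av)_3 = 4*2 + -4*-2 + -3*5 + 3*-5 = -14
(Av)_4 = 5*2 + 2*-2 + 3*5 + 0*-5 = 21
Av = [-5, -30, -14, 21]
Then v^T (Av) = 2*-5 + -2*-30 + 5*-14 + -5*21
= -10 + 60 + -70 + -105 = -125

-125


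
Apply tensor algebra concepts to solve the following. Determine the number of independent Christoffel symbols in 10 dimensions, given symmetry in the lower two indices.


Christoffel symbols Gamma^k_{ij} are symmetric in i,j, so there are d * d(d+1)/2 independent symbols.
d = 10
d(d+1)/2 = 10 * 11 / 2 = 55
Total = 10 * 55 = 550

550


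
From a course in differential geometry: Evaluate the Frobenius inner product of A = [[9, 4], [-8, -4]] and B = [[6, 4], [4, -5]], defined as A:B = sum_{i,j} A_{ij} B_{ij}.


A:B = sum over all i,j of A_{ij} * B_{ij}.
Row 1: 9*6=54, 4*4=16 => row sum = 70
Row 2: -8*4=-32, -4*-5=20 => row sum = -12
Total = 70 + -12 = 58

58


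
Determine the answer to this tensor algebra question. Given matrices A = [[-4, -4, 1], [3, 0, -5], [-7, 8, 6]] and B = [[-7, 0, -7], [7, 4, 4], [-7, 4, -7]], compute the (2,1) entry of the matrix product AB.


(AB)_{ij} = sum_k A_{ik} B_{kj}.
For i=2, j=1:
A_{21} * B_{11} = 3 * -7 = -21
A_{22} * B_{21} = 0 * 7 = 0
A_{23} * B_{31} = -5 * -7 = 35
Sum = -21 + 0 + 35 = 14

14


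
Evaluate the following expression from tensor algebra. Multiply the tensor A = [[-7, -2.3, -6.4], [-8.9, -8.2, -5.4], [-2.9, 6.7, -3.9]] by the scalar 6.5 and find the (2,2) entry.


Scalar multiplication: (cA)_{ij} = c * A_{ij}.
c = 6.5
A_{22} = -8.2
(cA)_{22} = 6.5 * -8.2 = -53.3

-53.3


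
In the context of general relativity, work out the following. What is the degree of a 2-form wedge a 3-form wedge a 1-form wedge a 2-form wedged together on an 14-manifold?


The degree of a wedge product is the sum of the degrees of the individual forms.
Degrees: 2, 3, 1, 2
Total degree = 2 + 3 + 1 + 2 = 8

8


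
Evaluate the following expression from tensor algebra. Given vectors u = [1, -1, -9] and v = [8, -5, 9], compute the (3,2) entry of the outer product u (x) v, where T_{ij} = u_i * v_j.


The outer product entry T_{ij} = u_i * v_j.
We need i=3, j=2.
u_3 = -9, v_2 = -5
T_{3,2} = -9 * -5 = 45

45


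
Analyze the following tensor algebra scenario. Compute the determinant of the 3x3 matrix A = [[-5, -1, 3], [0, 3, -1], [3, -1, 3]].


Expanding along the first row, det(A) = a11*M_11 - a12*M_12 + a13*M_13, where M_1j is the (1,j) minor.
Minor M_11 = 3*3 - -1*-1 = 8
Minor M_12 = 0*3 - -1*3 = 3
Minor M_13 = 0*-1 - 3*3 = -9
det = -5*(8) - -1*(3) + 3*(-9)
    = -40 - -3 + -27
    = -64

-64


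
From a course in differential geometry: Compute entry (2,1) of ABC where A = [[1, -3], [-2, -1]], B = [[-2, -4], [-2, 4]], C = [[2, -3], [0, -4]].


(ABC)_{21} = sum_m (AB)_{2m} C_{m1}. First compute row 2 of AB.
(AB)_{21} = -2*-2 + -1*-2 = 6
(AB)_{22} = -2*-4 + -1*4 = 4
Now contract with column 1 of C:
(AB)_{21} * C_{11} = 6 * 2 = 12
(AB)_{22} * C_{21} = 4 * 0 = 0
(ABC)_{21} = 12 + 0 = 12

12


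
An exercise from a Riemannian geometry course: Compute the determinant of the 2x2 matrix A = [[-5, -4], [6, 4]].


For a 2x2 matrix [[a, b], [c, d]], det = a*d - b*c.
a = -5, b = -4, c = 6, d = 4
a*d = -5 * 4 = -20
b*c = -4 * 6 = -24
det = -20 - -24 = 4

4


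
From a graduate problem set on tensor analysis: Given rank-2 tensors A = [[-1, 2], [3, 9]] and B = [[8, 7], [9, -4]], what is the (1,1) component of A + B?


Tensor addition is component-wise: (A + B)_{ij} = A_{ij} + B_{ij}.
A_{11} = -1
B_{11} = 8
(A + B)_{11} = -1 + 8 = 7

7


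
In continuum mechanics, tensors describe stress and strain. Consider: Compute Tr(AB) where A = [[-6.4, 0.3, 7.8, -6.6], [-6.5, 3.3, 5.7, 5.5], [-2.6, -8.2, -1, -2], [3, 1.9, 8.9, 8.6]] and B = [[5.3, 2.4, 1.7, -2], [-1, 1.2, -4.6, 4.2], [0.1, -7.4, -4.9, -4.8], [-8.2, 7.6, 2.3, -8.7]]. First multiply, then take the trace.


Tr(AB) = sum_i (AB)_{ii} where (AB)_{ii} = sum_k A_{ik} B_{ki}.
(AB)_{11} = -6.4*5.3 + 0.3*-1 + 7.8*0.1 + -6.6*-8.2 = 20.68
(AB)_{22} = -6.5*2.4 + 3.3*1.2 + 5.7*-7.4 + 5.5*7.6 = -12.02
(AB)_{33} = -2.6*1.7 + -8.2*-4.6 + -1*-4.9 + -2*2.3 = 33.6
(AB)_{44} = 3*-2 + 1.9*4.2 + 8.9*-4.8 + 8.6*-8.7 = -115.56
Tr(AB) = 20.68 + -12.02 + 33.6 + -115.56 = -73.3

-73.3


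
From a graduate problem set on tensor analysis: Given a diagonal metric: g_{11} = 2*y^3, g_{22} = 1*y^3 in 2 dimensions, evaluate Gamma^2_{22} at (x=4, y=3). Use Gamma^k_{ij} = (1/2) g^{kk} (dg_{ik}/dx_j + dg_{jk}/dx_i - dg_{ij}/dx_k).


For a diagonal metric, Gamma^k_{ij} = (1/2) g^{kk} (dg_{ik}/dx_j + dg_{jk}/dx_i - dg_{ij}/dx_k).
The metric is diagonal, so g_{ab} = 0 for a != b.
At the given point: g_{11} = 54, g_{22} = 27
g^{22} = 1/27
dg_{22}/dx_2 = dg_{22}/dx_2 = 27
dg_{22}/dx_2 = dg_{22}/dx_2 = 27
dg_{22}/dx_2 = dg_{22}/dx_2 = 27
Numerator = 27 + 27 - 27 = 27
Gamma^2_{22} = 27 / (2 * 27) = 1/2

1/2


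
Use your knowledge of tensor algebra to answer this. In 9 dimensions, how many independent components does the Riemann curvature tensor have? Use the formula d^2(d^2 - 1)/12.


The Riemann tensor in d dimensions has d^2(d^2 - 1)/12 independent components.
d = 9, so d^2 = 81
d^2 - 1 = 80
d^2(d^2 - 1) = 81 * 80 = 6480
Divide by 12: 6480 / 12 = 540

540


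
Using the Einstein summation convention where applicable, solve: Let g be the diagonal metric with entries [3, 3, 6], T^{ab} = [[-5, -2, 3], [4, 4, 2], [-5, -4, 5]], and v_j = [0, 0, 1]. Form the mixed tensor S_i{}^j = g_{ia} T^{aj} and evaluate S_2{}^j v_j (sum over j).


Step 1: lower the first index. For a diagonal metric, g_{ia} T^{aj} = g_{ii} T^{ij} (no sum on i).
g_{22} = 3
S_2{}^1 = 3 * T^{21} = 3 * 4 = 12
S_2{}^2 = 3 * T^{22} = 3 * 4 = 12
S_2{}^3 = 3 * T^{23} = 3 * 2 = 6
Step 2: contract S_2{}^j with v_j.
S_2{}^1 * v_1 = 12 * 0 = 0
S_2{}^2 * v_2 = 12 * 0 = 0
S_2{}^3 * v_3 = 6 * 1 = 6
Result = 0 + 0 + 6 = 6

6


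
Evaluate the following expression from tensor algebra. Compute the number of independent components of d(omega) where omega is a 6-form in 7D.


The exterior derivative of a p-form is a (p+1)-form.
Its number of independent components is C(n, p+1).
n = 7, p+1 = 7
C(7, 7) = 1

1


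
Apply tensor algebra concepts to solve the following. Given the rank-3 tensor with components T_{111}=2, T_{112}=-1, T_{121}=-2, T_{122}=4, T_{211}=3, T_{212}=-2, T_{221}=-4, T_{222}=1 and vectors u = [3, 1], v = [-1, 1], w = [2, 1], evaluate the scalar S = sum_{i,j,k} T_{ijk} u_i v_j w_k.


S = sum over i,j,k of T_{ijk} u_i v_j w_k. Expanding all 8 terms:
T_{111}*u_1*v_1*w_1 = 2*3*-1*2 = -12  (running total: -12)
T_{112}*u_1*v_1*w_2 = -1*3*-1*1 = 3  (running total: -9)
T_{121}*u_1*v_2*w_1 = -2*3*1*2 = -12  (running total: -21)
T_{122}*u_1*v_2*w_2 = 4*3*1*1 = 12  (running total: -9)
T_{211}*u_2*v_1*w_1 = 3*1*-1*2 = -6  (running total: -15)
T_{212}*u_2*v_1*w_2 = -2*1*-1*1 = 2  (running total: -13)
T_{221}*u_2*v_2*w_1 = -4*1*1*2 = -8  (running total: -21)
T_{222}*u_2*v_2*w_2 = 1*1*1*1 = 1  (running total: -20)
S = -20

-20


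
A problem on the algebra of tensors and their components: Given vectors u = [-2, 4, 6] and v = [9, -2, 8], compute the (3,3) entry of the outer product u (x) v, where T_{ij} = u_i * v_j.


The outer product entry T_{ij} = u_i * v_j.
We need i=3, j=3.
u_3 = 6, v_3 = 8
T_{3,3} = 6 * 8 = 48

48


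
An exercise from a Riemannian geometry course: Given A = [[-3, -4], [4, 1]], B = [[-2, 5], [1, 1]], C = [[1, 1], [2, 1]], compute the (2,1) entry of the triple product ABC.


(ABC)_{21} = sum_m (AB)_{2m} C_{m1}. First compute row 2 of AB.
(AB)_{21} = 4*-2 + 1*1 = -7
(AB)_{22} = 4*5 + 1*1 = 21
Now contract with column 1 of C:
(AB)_{21} * C_{11} = -7 * 1 = -7
(AB)_{22} * C_{21} = 21 * 2 = 42
(ABC)_{21} = -7 + 42 = 35

35


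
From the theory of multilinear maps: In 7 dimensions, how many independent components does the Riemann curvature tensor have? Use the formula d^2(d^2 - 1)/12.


The Riemann tensor in d dimensions has d^2(d^2 - 1)/12 independent components.
d = 7, so d^2 = 49
d^2 - 1 = 48
d^2(d^2 - 1) = 49 * 48 = 2352
Divide by 12: 2352 / 12 = 196

196


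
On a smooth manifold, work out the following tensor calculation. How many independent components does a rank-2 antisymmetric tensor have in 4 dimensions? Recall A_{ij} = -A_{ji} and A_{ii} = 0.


An antisymmetric rank-2 tensor satisfies A_{ij} = -A_{ji}, so diagonal entries are zero.
The independent components are the upper-triangular entries: C(n, 2) = n(n-1)/2.
n = 4
C(4, 2) = 4 * 3 / 2 = 12 / 2 = 6

6


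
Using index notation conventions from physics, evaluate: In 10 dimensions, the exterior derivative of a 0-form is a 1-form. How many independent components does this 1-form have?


The exterior derivative of a p-form is a (p+1)-form.
Its number of independent components is C(n, p+1).
n = 10, p+1 = 1
C(10, 1) = 10

10


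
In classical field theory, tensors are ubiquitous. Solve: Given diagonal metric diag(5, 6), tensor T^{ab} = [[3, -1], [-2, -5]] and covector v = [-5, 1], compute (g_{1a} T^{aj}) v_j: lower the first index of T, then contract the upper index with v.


Step 1: lower the first index. For a diagonal metric, g_{ia} T^{aj} = g_{ii} T^{ij} (no sum on i).
g_{11} = 5
S_1{}^1 = 5 * T^{11} = 5 * 3 = 15
S_1{}^2 = 5 * T^{12} = 5 * -1 = -5
Step 2: contract S_1{}^j with v_j.
S_1{}^1 * v_1 = 15 * -5 = -75
S_1{}^2 * v_2 = -5 * 1 = -5
Result = -75 + -5 = -80

-80


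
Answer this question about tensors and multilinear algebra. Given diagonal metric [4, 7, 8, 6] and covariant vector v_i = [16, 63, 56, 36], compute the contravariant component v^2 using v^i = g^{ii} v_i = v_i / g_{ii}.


To raise an index with a diagonal metric: v^i = v_i / g_{ii}.
For index 2: v_2 = 63, g_{22} = 7
v^2 = 63 / 7 = 9

9


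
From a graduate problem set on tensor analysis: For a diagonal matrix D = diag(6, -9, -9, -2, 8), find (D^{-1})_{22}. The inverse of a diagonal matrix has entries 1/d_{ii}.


For a diagonal matrix, the inverse has entries (D^{-1})_{ii} = 1/d_{ii}.
The diagonal entries are: d_{11} = 6, d_{22} = -9, d_{33} = -9, d_{44} = -2, d_{55} = 8
We need (D^{-1})_{22} = 1/d_{22} = 1/-9 = -1/9

-1/9


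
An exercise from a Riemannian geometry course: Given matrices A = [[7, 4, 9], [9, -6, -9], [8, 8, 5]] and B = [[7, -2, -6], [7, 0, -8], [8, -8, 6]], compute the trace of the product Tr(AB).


Tr(AB) = sum_i (AB)_{ii} where (AB)_{ii} = sum_k A_{ik} B_{ki}.
(AB)_{11} = 7*7 + 4*7 + 9*8 = 149
(AB)_{22} = 9*-2 + -6*0 + -9*-8 = 54
(AB)_{33} = 8*-6 + 8*-8 + 5*6 = -82
Tr(AB) = 149 + 54 + -82 = 121

121


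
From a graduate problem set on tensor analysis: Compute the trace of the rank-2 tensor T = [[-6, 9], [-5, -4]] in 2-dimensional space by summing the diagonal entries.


The contraction (trace) of a rank-2 tensor is the sum of its diagonal elements.
Diagonal entries: A[1,1] = -6, A[2,2] = -4
Tr(A) = -6 + -4 = -10

-10


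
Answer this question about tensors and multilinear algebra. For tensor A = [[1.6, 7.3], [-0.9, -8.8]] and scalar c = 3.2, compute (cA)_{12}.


Scalar multiplication: (cA)_{ij} = c * A_{ij}.
c = 3.2
A_{12} = 7.3
(cA)_{12} = 3.2 * 7.3 = 23.36

23.36


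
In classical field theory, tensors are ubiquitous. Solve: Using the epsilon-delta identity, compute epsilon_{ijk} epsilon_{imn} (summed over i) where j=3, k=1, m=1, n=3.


Using the identity: epsilon_{ijk} epsilon_{imn} = delta_{jm} delta_{kn} - delta_{jn} delta_{km}.
delta_{31} = 0
delta_{13} = 0
delta_{33} = 1
delta_{11} = 1
Result = 0 * 0 - 1 * 1 = 0 - 1 = -1

-1


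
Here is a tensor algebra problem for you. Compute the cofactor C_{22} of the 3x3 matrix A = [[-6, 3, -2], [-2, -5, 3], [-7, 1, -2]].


To find cofactor C_{22}, delete row 2 and column 2.
The resulting 2x2 submatrix is: [[-6, -2], [-7, -2]]
Minor M_{22} = -6*-2 - -2*-7
  = 12 - 14 = -2
Sign = (-1)^(2+2) = (-1)^4 = 1
Cofactor C_{22} = 1 * -2 = -2

-2


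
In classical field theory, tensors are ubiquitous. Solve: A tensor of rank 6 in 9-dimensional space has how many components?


The number of components of a rank-r tensor in d dimensions is d^r.
Here d = 9 and r = 6.
9^6 = 531441

531441


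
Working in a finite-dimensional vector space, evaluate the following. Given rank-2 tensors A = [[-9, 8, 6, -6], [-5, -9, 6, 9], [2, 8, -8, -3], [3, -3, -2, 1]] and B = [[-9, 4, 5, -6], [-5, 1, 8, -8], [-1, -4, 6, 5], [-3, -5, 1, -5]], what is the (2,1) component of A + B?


Tensor addition is component-wise: (A + B)_{ij} = A_{ij} + B_{ij}.
A_{21} = -5
B_{21} = -5
(A + B)_{21} = -5 + -5 = -10

-10


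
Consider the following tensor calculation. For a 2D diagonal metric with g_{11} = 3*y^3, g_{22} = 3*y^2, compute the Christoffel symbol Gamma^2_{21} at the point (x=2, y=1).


For a diagonal metric, Gamma^k_{ij} = (1/2) g^{kk} (dg_{ik}/dx_j + dg_{jk}/dx_i - dg_{ij}/dx_k).
The metric is diagonal, so g_{ab} = 0 for a != b.
At the given point: g_{11} = 3, g_{22} = 3
g^{22} = 1/3
dg_{22}/dx_1 = dg_{22}/dx_1 = 0
dg_{12}/dx_2 = 0 (off-diagonal)
dg_{21}/dx_2 = 0 (off-diagonal)
Numerator = 0 + 0 - 0 = 0
Gamma^2_{21} = 0 / (2 * 3) = 0

0


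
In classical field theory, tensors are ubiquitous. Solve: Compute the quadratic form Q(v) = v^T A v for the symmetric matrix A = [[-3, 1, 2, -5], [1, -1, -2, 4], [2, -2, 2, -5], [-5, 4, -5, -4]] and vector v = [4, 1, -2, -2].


First compute Av:
(Av)_1 = -3*4 + 1*1 + 2*-2 + -5*-2 = -5
(Av)_2 = 1*4 + -1*1 + -2*-2 + 4*-2 = -1
(Av)_3 = 2*4 + -2*1 + 2*-2 + -5*-2 = 12
(Av)_4 = -5*4 + 4*1 + -5*-2 + -4*-2 = 2
Av = [-5, -1, 12, 2]
Then v^T (Av) = 4*-5 + 1*-1 + -2*12 + -2*2
= -20 + -1 + -24 + -4 = -49

-49


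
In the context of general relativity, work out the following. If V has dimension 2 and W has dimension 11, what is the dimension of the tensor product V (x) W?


The dimension of a tensor product is the product of dimensions.
dim(V) = 2, dim(W) = 11
dim(V (x) W) = 2 * 11 = 22

22


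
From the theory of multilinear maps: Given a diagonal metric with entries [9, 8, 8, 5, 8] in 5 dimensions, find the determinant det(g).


For a diagonal metric, the determinant is the product of diagonal entries.
Diagonal entries: 9, 8, 8, 5, 8
det(g) = 9 * 8 * 8 * 5 * 8 = 23040

23040


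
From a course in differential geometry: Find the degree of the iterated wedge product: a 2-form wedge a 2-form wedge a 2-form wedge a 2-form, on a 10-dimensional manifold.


The degree of a wedge product is the sum of the degrees of the individual forms.
Degrees: 2, 2, 2, 2
Total degree = 2 + 2 + 2 + 2 = 8

8


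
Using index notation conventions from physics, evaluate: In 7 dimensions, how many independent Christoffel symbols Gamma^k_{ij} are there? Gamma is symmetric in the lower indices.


Christoffel symbols Gamma^k_{ij} are symmetric in i,j, so there are d * d(d+1)/2 independent symbols.
d = 7
d(d+1)/2 = 7 * 8 / 2 = 28
Total = 7 * 28 = 196

196


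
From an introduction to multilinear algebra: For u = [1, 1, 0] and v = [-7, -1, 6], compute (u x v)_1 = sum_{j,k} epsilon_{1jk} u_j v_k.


(u x v)_1 = sum_{j,k} epsilon_{1jk} u_j v_k. Only permutations of (1,2,3) contribute; the two non-zero terms are:
eps_{123} u_2 v_3 = 1 * 1 * 6 = 6
eps_{132} u_3 v_2 = -1 * 0 * -1 = 0
(u x v)_1 = 6

6


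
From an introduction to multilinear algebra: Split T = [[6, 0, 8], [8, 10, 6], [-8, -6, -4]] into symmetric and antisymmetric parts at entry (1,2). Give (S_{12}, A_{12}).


T_{12} = 0
T_{21} = 8
S_{12} = (0 + 8)/2 = 8/2 = 4
A_{12} = (0 - 8)/2 = -8/2 = -4
Check: S + A = 4 + -4 = 0 = T_{12}.

(4, -4)


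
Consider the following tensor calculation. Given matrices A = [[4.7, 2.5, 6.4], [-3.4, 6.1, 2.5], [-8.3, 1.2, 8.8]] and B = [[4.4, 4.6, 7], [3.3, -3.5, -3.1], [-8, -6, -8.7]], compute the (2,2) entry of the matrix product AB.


(AB)_{ij} = sum_k A_{ik} B_{kj}.
For i=2, j=2:
A_{21} * B_{12} = -3.4 * 4.6 = -15.64
A_{22} * B_{22} = 6.1 * -3.5 = -21.35
A_{23} * B_{32} = 2.5 * -6 = -15
Sum = -15.64 + -21.35 + -15 = -51.99

-51.99


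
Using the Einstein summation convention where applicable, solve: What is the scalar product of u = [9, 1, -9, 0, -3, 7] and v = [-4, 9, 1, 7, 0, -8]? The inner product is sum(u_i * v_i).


The inner product u . v = sum of u_i * v_i.
Term-by-term: 9 * -4, 1 * 9, -9 * 1, 0 * 7, -3 * 0, 7 * -8
Products: -36, 9, -9, 0, 0, -56
Sum = -36 + 9 + -9 + 0 + 0 + -56 = -92

-92


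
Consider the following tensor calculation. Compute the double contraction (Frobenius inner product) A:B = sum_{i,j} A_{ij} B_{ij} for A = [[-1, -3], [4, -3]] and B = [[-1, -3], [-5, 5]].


A:B = sum over all i,j of A_{ij} * B_{ij}.
Row 1: -1*-1=1, -3*-3=9 => row sum = 10
Row 2: 4*-5=-20, -3*5=-15 => row sum = -35
Total = 10 + -35 = -25

-25


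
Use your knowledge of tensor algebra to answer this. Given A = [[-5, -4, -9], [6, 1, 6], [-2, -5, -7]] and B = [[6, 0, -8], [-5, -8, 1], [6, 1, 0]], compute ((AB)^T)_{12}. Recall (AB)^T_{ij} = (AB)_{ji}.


(AB)^T_{ij} = (AB)_{ji} = sum_k A_{jk} B_{ki}.
For i=1, j=2 we need (AB)_{21}:
A_{21} * B_{11} = 6 * 6 = 36
A_{22} * B_{21} = 1 * -5 = -5
A_{23} * B_{31} = 6 * 6 = 36
Sum = 36 + -5 + 36 = 67

67


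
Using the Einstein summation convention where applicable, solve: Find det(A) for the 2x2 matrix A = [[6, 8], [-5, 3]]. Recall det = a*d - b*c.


For a 2x2 matrix [[a, b], [c, d]], det = a*d - b*c.
a = 6, b = 8, c = -5, d = 3
a*d = 6 * 3 = 18
b*c = 8 * -5 = -40
det = 18 - -40 = 58

58


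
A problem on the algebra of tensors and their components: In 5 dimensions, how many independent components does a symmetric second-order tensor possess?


A symmetric rank-2 tensor in d dimensions has d(d+1)/2 independent components.
d = 5
d(d+1)/2 = 5 * 6 / 2 = 30 / 2 = 15

15


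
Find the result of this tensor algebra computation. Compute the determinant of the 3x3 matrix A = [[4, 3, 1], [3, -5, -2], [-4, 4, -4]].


Expanding along the first row, det(A) = a11*M_11 - a12*M_12 + a13*M_13, where M_1j is the (1,j) minor.
Minor M_11 = -5*-4 - -2*4 = 28
Minor M_12 = 3*-4 - -2*-4 = -20
Minor M_13 = 3*4 - -5*-4 = -8
det = 4*(28) - 3*(-20) + 1*(-8)
    = 112 - -60 + -8
    = 164

164


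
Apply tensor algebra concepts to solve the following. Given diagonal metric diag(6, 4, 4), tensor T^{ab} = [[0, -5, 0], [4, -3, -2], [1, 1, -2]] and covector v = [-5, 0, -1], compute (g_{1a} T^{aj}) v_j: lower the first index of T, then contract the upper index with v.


Step 1: lower the first index. For a diagonal metric, g_{ia} T^{aj} = g_{ii} T^{ij} (no sum on i).
g_{11} = 6
S_1{}^1 = 6 * T^{11} = 6 * 0 = 0
S_1{}^2 = 6 * T^{12} = 6 * -5 = -30
S_1{}^3 = 6 * T^{13} = 6 * 0 = 0
Step 2: contract S_1{}^j with v_j.
S_1{}^1 * v_1 = 0 * -5 = 0
S_1{}^2 * v_2 = -30 * 0 = 0
S_1{}^3 * v_3 = 0 * -1 = 0
Result = 0 + 0 + 0 = 0

0


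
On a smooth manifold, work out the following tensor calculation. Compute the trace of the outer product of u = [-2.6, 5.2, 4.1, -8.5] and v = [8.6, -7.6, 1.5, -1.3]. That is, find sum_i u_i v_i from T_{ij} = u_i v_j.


The outer product gives T_{ij} = u_i v_j.
The trace (contraction) is Tr(T) = sum_i T_{ii} = sum_i u_i v_i.
Diagonal entries:
T_{11} = u_1 * v_1 = -2.6 * 8.6 = -22.36
T_{22} = u_2 * v_2 = 5.2 * -7.6 = -39.52
T_{33} = u_3 * v_3 = 4.1 * 1.5 = 6.15
T_{44} = u_4 * v_4 = -8.5 * -1.3 = 11.05
Tr(T) = -22.36 + -39.52 + 6.15 + 11.05 = -44.68

-44.68


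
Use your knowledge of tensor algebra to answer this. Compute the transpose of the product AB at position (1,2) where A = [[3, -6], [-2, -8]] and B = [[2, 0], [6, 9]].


(AB)^T_{ij} = (AB)_{ji} = sum_k A_{jk} B_{ki}.
For i=1, j=2 we need (AB)_{21}:
A_{21} * B_{11} = -2 * 2 = -4
A_{22} * B_{21} = -8 * 6 = -48
Sum = -4 + -48 = -52

-52


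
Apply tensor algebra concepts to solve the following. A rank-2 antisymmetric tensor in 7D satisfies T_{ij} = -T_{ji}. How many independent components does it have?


An antisymmetric rank-2 tensor satisfies A_{ij} = -A_{ji}, so diagonal entries are zero.
The independent components are the upper-triangular entries: C(n, 2) = n(n-1)/2.
n = 7
C(7, 2) = 7 * 6 / 2 = 42 / 2 = 21

21


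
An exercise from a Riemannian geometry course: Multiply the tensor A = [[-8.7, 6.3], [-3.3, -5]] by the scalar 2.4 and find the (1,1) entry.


Scalar multiplication: (cA)_{ij} = c * A_{ij}.
c = 2.4
A_{11} = -8.7
(cA)_{11} = 2.4 * -8.7 = -20.88

-20.88


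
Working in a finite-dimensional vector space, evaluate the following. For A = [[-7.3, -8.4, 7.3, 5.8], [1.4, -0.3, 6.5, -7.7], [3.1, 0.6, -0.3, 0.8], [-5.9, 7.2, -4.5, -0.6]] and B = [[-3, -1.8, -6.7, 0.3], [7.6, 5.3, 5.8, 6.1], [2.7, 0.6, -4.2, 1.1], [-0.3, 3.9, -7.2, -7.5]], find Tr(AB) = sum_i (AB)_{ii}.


Tr(AB) = sum_i (AB)_{ii} where (AB)_{ii} = sum_k A_{ik} B_{ki}.
(AB)_{11} = -7.3*-3 + -8.4*7.6 + 7.3*2.7 + 5.8*-0.3 = -23.97
(AB)_{22} = 1.4*-1.8 + -0.3*5.3 + 6.5*0.6 + -7.7*3.9 = -30.24
(AB)_{33} = 3.1*-6.7 + 0.6*5.8 + -0.3*-4.2 + 0.8*-7.2 = -21.79
(AB)_{44} = -5.9*0.3 + 7.2*6.1 + -4.5*1.1 + -0.6*-7.5 = 41.7
Tr(AB) = -23.97 + -30.24 + -21.79 + 41.7 = -34.3

-34.3


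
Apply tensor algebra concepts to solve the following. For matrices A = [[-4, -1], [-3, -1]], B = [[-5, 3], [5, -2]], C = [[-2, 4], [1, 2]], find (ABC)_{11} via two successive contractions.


(ABC)_{11} = sum_m (AB)_{1m} C_{m1}. First compute row 1 of AB.
(AB)_{11} = -4*-5 + -1*5 = 15
(AB)_{12} = -4*3 + -1*-2 = -10
Now contract with column 1 of C:
(AB)_{11} * C_{11} = 15 * -2 = -30
(AB)_{12} * C_{21} = -10 * 1 = -10
(ABC)_{11} = -30 + -10 = -40

-40


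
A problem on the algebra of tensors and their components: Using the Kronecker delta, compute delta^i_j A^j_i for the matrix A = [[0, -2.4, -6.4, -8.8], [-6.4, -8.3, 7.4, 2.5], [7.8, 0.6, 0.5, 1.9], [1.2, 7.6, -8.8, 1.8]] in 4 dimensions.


The contraction (trace) of a rank-2 tensor is the sum of its diagonal elements.
Diagonal entries: A[1,1] = 0, A[2,2] = -8.3, A[3,3] = 0.5, A[4,4] = 1.8
Tr(A) = 0 + -8.3 + 0.5 + 1.8 = -6

-6


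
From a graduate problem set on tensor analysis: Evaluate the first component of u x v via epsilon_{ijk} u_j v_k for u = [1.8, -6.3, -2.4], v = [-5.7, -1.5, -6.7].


(u x v)_1 = sum_{j,k} epsilon_{1jk} u_j v_k. Only permutations of (1,2,3) contribute; the two non-zero terms are:
eps_{123} u_2 v_3 = 1 * -6.3 * -6.7 = 42.21
eps_{132} u_3 v_2 = -1 * -2.4 * -1.5 = -3.6
(u x v)_1 = 38.61

38.61


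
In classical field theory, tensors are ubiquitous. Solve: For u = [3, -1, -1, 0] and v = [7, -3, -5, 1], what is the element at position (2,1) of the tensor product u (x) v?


The outer product entry T_{ij} = u_i * v_j.
We need i=2, j=1.
u_2 = -1, v_1 = 7
T_{2,1} = -1 * 7 = -7

-7


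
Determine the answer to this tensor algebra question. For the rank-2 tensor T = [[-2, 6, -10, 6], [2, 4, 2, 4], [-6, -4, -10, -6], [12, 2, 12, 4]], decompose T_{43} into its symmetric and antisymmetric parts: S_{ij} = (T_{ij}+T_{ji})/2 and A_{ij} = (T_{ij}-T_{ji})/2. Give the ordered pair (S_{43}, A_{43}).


T_{43} = 12
T_{34} = -6
S_{43} = (12 + -6)/2 = 6/2 = 3
A_{43} = (12 - -6)/2 = 18/2 = 9
Check: S + A = 3 + 9 = 12 = T_{43}.

(3, 9)


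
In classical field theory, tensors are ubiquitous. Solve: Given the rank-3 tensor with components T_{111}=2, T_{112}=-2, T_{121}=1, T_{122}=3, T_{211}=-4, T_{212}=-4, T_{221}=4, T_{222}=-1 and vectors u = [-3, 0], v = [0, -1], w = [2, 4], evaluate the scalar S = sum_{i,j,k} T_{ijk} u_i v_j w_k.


S = sum over i,j,k of T_{ijk} u_i v_j w_k. Expanding all 8 terms:
T_{111}*u_1*v_1*w_1 = 2*-3*0*2 = 0  (running total: 0)
T_{112}*u_1*v_1*w_2 = -2*-3*0*4 = 0  (running total: 0)
T_{121}*u_1*v_2*w_1 = 1*-3*-1*2 = 6  (running total: 6)
T_{122}*u_1*v_2*w_2 = 3*-3*-1*4 = 36  (running total: 42)
T_{211}*u_2*v_1*w_1 = -4*0*0*2 = 0  (running total: 42)
T_{212}*u_2*v_1*w_2 = -4*0*0*4 = 0  (running total: 42)
T_{221}*u_2*v_2*w_1 = 4*0*-1*2 = 0  (running total: 42)
T_{222}*u_2*v_2*w_2 = -1*0*-1*4 = 0  (running total: 42)
S = 42

42


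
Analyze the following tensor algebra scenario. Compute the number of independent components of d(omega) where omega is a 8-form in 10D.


The exterior derivative of a p-form is a (p+1)-form.
Its number of independent components is C(n, p+1).
n = 10, p+1 = 9
C(10, 9) = 10

10


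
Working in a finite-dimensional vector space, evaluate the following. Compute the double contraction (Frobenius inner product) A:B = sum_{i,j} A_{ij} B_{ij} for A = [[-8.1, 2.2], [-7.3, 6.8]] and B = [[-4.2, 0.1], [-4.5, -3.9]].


A:B = sum over all i,j of A_{ij} * B_{ij}.
Row 1: -8.1*-4.2=34.02, 2.2*0.1=0.22 => row sum = 34.24
Row 2: -7.3*-4.5=32.85, 6.8*-3.9=-26.52 => row sum = 6.33
Total = 34.24 + 6.33 = 40.57

40.57


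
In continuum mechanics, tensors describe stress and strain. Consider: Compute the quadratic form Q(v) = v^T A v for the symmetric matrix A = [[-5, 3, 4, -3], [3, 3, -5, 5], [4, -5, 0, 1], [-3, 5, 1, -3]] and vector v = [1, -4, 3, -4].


First compute Av:
(Av)_1 = -5*1 + 3*-4 + 4*3 + -3*-4 = 7
(Av)_2 = 3*1 + 3*-4 + -5*3 + 5*-4 = -44
(Av)_3 = 4*1 + -5*-4 + 0*3 + 1*-4 = 20
(Av)_4 = -3*1 + 5*-4 + 1*3 + -3*-4 = -8
Av = [7, -44, 20, -8]
Then v^T (Av) = 1*7 + -4*-44 + 3*20 + -4*-8
= 7 + 176 + 60 + 32 = 275

275


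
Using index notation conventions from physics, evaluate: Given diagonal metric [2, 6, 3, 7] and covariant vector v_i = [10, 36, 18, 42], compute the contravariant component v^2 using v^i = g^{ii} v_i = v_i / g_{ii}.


To raise an index with a diagonal metric: v^i = v_i / g_{ii}.
For index 2: v_2 = 36, g_{22} = 6
v^2 = 36 / 6 = 6

6


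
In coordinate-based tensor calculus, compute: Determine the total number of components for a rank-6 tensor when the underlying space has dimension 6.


The number of components of a rank-r tensor in d dimensions is d^r.
Here d = 6 and r = 6.
6^6 = 46656

46656


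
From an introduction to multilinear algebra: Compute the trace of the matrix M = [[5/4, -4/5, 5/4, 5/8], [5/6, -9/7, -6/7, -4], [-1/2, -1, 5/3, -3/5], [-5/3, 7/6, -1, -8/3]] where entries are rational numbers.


The trace is the sum of diagonal entries.
Diagonal: M[1,1] = 5/4, M[2,2] = -9/7, M[3,3] = 5/3, M[4,4] = -8/3
Tr(M) = 5/4 + -9/7 + 5/3 + -8/3
Computing step by step:
After adding M[1,1]: 5/4
After adding M[2,2]: -1/28
After adding M[3,3]: 137/84
After adding M[4,4]: -29/28
Tr(M) = -29/28

-29/28


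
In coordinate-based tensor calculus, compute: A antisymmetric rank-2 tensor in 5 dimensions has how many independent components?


A antisymmetric rank-2 tensor in d dimensions has d(d-1)/2 independent components.
d = 5
d(d-1)/2 = 5 * 4 / 2 = 20 / 2 = 10

10


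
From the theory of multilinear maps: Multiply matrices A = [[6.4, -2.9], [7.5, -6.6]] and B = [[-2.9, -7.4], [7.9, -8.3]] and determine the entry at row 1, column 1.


(AB)_{ij} = sum_k A_{ik} B_{kj}.
For i=1, j=1:
A_{11} * B_{11} = 6.4 * -2.9 = -18.56
A_{12} * B_{21} = -2.9 * 7.9 = -22.91
Sum = -18.56 + -22.91 = -41.47

-41.47


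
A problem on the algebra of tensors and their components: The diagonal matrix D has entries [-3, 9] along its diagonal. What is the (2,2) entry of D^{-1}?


For a diagonal matrix, the inverse has entries (D^{-1})_{ii} = 1/d_{ii}.
The diagonal entries are: d_{11} = -3, d_{22} = 9
We need (D^{-1})_{22} = 1/d_{22} = 1/9 = 1/9

1/9


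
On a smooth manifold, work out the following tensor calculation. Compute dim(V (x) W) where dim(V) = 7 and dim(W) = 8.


The dimension of a tensor product is the product of dimensions.
dim(V) = 7, dim(W) = 8
dim(V (x) W) = 7 * 8 = 56

56


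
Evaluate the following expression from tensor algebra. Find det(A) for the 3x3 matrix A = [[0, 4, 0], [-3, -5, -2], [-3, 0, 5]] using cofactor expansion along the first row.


Expanding along the first row, det(A) = a11*M_11 - a12*M_12 + a13*M_13, where M_1j is the (1,j) minor.
Minor M_11 = -5*5 - -2*0 = -25
Minor M_12 = -3*5 - -2*-3 = -21
Minor M_13 = -3*0 - -5*-3 = -15
det = 0*(-25) - 4*(-21) + 0*(-15)
    = 0 - -84 + 0
    = 84

84


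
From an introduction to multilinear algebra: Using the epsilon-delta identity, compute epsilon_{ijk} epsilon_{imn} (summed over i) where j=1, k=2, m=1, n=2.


Using the identity: epsilon_{ijk} epsilon_{imn} = delta_{jm} delta_{kn} - delta_{jn} delta_{km}.
delta_{11} = 1
delta_{22} = 1
delta_{12} = 0
delta_{21} = 0
Result = 1 * 1 - 0 * 0 = 1 - 0 = 1

1


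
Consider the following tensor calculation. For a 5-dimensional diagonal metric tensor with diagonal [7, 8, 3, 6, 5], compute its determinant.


For a diagonal metric, the determinant is the product of diagonal entries.
Diagonal entries: 7, 8, 3, 6, 5
det(g) = 7 * 8 * 3 * 6 * 5 = 5040

5040


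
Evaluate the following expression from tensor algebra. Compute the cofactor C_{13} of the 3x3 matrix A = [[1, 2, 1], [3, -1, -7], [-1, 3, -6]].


To find cofactor C_{13}, delete row 1 and column 3.
The resulting 2x2 submatrix is: [[3, -1], [-1, 3]]
Minor M_{13} = 3*3 - -1*-1
  = 9 - 1 = 8
Sign = (-1)^(1+3) = (-1)^4 = 1
Cofactor C_{13} = 1 * 8 = 8

8


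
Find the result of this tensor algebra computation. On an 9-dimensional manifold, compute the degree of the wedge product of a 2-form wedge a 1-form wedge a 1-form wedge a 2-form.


The degree of a wedge product is the sum of the degrees of the individual forms.
Degrees: 2, 1, 1, 2
Total degree = 2 + 1 + 1 + 2 = 6

6


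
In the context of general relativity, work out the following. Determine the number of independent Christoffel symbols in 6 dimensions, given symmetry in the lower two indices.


Christoffel symbols Gamma^k_{ij} are symmetric in i,j, so there are d * d(d+1)/2 independent symbols.
d = 6
d(d+1)/2 = 6 * 7 / 2 = 21
Total = 6 * 21 = 126

126


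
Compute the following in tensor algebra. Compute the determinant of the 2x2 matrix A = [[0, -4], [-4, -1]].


For a 2x2 matrix [[a, b], [c, d]], det = a*d - b*c.
a = 0, b = -4, c = -4, d = -1
a*d = 0 * -1 = 0
b*c = -4 * -4 = 16
det = 0 - 16 = -16

-16


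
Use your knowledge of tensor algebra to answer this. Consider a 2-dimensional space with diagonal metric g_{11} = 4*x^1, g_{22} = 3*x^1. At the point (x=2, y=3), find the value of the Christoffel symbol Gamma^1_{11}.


For a diagonal metric, Gamma^k_{ij} = (1/2) g^{kk} (dg_{ik}/dx_j + dg_{jk}/dx_i - dg_{ij}/dx_k).
The metric is diagonal, so g_{ab} = 0 for a != b.
At the given point: g_{11} = 8, g_{22} = 6
g^{11} = 1/8
dg_{11}/dx_1 = dg_{11}/dx_1 = 4
dg_{11}/dx_1 = dg_{11}/dx_1 = 4
dg_{11}/dx_1 = dg_{11}/dx_1 = 4
Numerator = 4 + 4 - 4 = 4
Gamma^1_{11} = 4 / (2 * 8) = 1/4

1/4


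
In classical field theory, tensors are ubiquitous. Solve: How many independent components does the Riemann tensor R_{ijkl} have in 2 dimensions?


The Riemann tensor in d dimensions has d^2(d^2 - 1)/12 independent components.
d = 2, so d^2 = 4
d^2 - 1 = 3
d^2(d^2 - 1) = 4 * 3 = 12
Divide by 12: 12 / 12 = 1

1


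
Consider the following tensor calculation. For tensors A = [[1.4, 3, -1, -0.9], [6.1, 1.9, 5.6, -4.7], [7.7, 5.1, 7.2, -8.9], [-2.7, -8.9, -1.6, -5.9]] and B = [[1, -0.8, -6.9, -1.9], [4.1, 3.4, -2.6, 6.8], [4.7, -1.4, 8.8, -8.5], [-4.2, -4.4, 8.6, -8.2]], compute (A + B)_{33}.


Tensor addition is component-wise: (A + B)_{ij} = A_{ij} + B_{ij}.
A_{33} = 7.2
B_{33} = 8.8
(A + B)_{33} = 7.2 + 8.8 = 16

16


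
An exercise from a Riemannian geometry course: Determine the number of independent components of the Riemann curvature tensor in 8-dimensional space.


The Riemann tensor in d dimensions has d^2(d^2 - 1)/12 independent components.
d = 8, so d^2 = 64
d^2 - 1 = 63
d^2(d^2 - 1) = 64 * 63 = 4032
Divide by 12: 4032 / 12 = 336

336


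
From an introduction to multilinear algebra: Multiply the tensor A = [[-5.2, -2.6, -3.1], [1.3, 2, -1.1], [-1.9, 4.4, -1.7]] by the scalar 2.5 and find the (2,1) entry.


Scalar multiplication: (cA)_{ij} = c * A_{ij}.
c = 2.5
A_{21} = 1.3
(cA)_{21} = 2.5 * 1.3 = 3.25

3.25


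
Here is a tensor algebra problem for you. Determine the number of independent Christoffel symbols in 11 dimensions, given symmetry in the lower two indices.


Christoffel symbols Gamma^k_{ij} are symmetric in i,j, so there are d * d(d+1)/2 independent symbols.
d = 11
d(d+1)/2 = 11 * 12 / 2 = 66
Total = 11 * 66 = 726

726


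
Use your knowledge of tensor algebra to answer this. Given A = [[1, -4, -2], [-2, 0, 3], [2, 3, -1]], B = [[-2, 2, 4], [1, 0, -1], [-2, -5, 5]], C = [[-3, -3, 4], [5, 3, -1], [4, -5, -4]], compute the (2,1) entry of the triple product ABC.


(ABC)_{21} = sum_m (AB)_{2m} C_{m1}. First compute row 2 of AB.
(AB)_{21} = -2*-2 + 0*1 + 3*-2 = -2
(AB)_{22} = -2*2 + 0*0 + 3*-5 = -19
(AB)_{23} = -2*4 + 0*-1 + 3*5 = 7
Now contract with column 1 of C:
(AB)_{21} * C_{11} = -2 * -3 = 6
(AB)_{22} * C_{21} = -19 * 5 = -95
(AB)_{23} * C_{31} = 7 * 4 = 28
(ABC)_{21} = 6 + -95 + 28 = -61

-61


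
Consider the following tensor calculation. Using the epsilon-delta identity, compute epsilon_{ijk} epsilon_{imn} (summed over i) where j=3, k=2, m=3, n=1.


Using the identity: epsilon_{ijk} epsilon_{imn} = delta_{jm} delta_{kn} - delta_{jn} delta_{km}.
delta_{33} = 1
delta_{21} = 0
delta_{31} = 0
delta_{23} = 0
Result = 1 * 0 - 0 * 0 = 0 - 0 = 0

0


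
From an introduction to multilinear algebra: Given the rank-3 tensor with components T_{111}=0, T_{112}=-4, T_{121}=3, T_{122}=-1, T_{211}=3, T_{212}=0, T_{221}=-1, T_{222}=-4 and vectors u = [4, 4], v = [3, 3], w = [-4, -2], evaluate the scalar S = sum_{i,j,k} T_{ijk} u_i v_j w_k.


S = sum over i,j,k of T_{ijk} u_i v_j w_k. Expanding all 8 terms:
T_{111}*u_1*v_1*w_1 = 0*4*3*-4 = 0  (running total: 0)
T_{112}*u_1*v_1*w_2 = -4*4*3*-2 = 96  (running total: 96)
T_{121}*u_1*v_2*w_1 = 3*4*3*-4 = -144  (running total: -48)
T_{122}*u_1*v_2*w_2 = -1*4*3*-2 = 24  (running total: -24)
T_{211}*u_2*v_1*w_1 = 3*4*3*-4 = -144  (running total: -168)
T_{212}*u_2*v_1*w_2 = 0*4*3*-2 = 0  (running total: -168)
T_{221}*u_2*v_2*w_1 = -1*4*3*-4 = 48  (running total: -120)
T_{222}*u_2*v_2*w_2 = -4*4*3*-2 = 96  (running total: -24)
S = -24

-24
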